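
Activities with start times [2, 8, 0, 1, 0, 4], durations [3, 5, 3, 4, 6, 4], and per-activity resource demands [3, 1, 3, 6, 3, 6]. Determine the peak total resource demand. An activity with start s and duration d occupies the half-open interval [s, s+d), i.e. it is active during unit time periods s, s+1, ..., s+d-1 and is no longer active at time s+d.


Each activity i is active on [start_i, start_i + duration_i).
Compute total resource usage per time slot:
  t=0: active resources = [3, 3], total = 6
  t=1: active resources = [3, 6, 3], total = 12
  t=2: active resources = [3, 3, 6, 3], total = 15
  t=3: active resources = [3, 6, 3], total = 12
  t=4: active resources = [3, 6, 3, 6], total = 18
  t=5: active resources = [3, 6], total = 9
  t=6: active resources = [6], total = 6
  t=7: active resources = [6], total = 6
  t=8: active resources = [1], total = 1
  t=9: active resources = [1], total = 1
  t=10: active resources = [1], total = 1
  t=11: active resources = [1], total = 1
  t=12: active resources = [1], total = 1
Peak resource demand = 18

18


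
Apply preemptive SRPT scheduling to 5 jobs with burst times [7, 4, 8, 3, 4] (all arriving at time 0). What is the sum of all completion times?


Since all jobs arrive at t=0, SRPT equals SPT ordering.
SPT order: [3, 4, 4, 7, 8]
Completion times:
  Job 1: p=3, C=3
  Job 2: p=4, C=7
  Job 3: p=4, C=11
  Job 4: p=7, C=18
  Job 5: p=8, C=26
Total completion time = 3 + 7 + 11 + 18 + 26 = 65

65


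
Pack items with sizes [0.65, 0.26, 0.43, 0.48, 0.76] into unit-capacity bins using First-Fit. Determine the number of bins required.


Place items sequentially using First-Fit:
  Item 0.65 -> new Bin 1
  Item 0.26 -> Bin 1 (now 0.91)
  Item 0.43 -> new Bin 2
  Item 0.48 -> Bin 2 (now 0.91)
  Item 0.76 -> new Bin 3
Total bins used = 3

3


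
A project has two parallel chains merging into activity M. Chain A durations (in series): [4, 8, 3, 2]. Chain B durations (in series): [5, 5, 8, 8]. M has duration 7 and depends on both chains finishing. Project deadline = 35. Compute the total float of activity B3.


Forward pass: ES(B3) = sum of predecessors on chain B = 10
EF = ES + duration = 10 + 8 = 18
Backward pass: LF(M) = deadline = 35; LS(M) = 35 - 7 = 28
LF(B3) = LS(M) - sum(successors on chain B) = 28 - 8 = 20
LS = LF - duration = 20 - 8 = 12
Total float = LS - ES = 12 - 10 = 2

2


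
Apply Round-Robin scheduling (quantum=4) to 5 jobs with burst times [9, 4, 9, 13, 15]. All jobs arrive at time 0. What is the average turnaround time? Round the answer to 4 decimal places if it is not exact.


Time quantum = 4
Execution trace:
  J1 runs 4 units, time = 4
  J2 runs 4 units, time = 8
  J3 runs 4 units, time = 12
  J4 runs 4 units, time = 16
  J5 runs 4 units, time = 20
  J1 runs 4 units, time = 24
  J3 runs 4 units, time = 28
  J4 runs 4 units, time = 32
  J5 runs 4 units, time = 36
  J1 runs 1 units, time = 37
  J3 runs 1 units, time = 38
  J4 runs 4 units, time = 42
  J5 runs 4 units, time = 46
  J4 runs 1 units, time = 47
  J5 runs 3 units, time = 50
Finish times: [37, 8, 38, 47, 50]
Average turnaround = 180/5 = 36.0

36.0


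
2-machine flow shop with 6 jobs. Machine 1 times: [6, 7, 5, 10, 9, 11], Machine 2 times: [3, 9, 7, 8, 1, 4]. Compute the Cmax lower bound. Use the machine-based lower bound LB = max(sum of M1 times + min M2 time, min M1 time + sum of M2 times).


LB1 = sum(M1 times) + min(M2 times) = 48 + 1 = 49
LB2 = min(M1 times) + sum(M2 times) = 5 + 32 = 37
Lower bound = max(LB1, LB2) = max(49, 37) = 49

49


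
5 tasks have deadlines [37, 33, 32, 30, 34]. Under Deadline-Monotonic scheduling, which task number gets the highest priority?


Sort tasks by relative deadline (ascending):
  Task 4: deadline = 30
  Task 3: deadline = 32
  Task 2: deadline = 33
  Task 5: deadline = 34
  Task 1: deadline = 37
Priority order (highest first): [4, 3, 2, 5, 1]
Highest priority task = 4

4


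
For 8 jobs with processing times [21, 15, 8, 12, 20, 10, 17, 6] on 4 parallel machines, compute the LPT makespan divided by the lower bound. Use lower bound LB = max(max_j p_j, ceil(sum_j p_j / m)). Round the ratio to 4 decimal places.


LPT order: [21, 20, 17, 15, 12, 10, 8, 6]
Machine loads after assignment: [27, 28, 27, 27]
LPT makespan = 28
Lower bound = max(max_job, ceil(total/4)) = max(21, 28) = 28
Ratio = 28 / 28 = 1.0

1.0


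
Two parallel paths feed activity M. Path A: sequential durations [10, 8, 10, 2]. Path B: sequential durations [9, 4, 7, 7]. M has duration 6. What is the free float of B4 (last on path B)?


ES(B4) = sum of predecessors on chain B = 20
EF(B4) = ES + duration = 20 + 7 = 27
Successor of B4 is M. ES(M) = max(sum(A), sum(B)) = max(30, 27) = 30
Free float = ES(successor) - EF(current) = 30 - 27 = 3

3


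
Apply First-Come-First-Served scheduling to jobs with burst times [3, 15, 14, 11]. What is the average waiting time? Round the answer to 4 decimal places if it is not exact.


FCFS order (as given): [3, 15, 14, 11]
Waiting times:
  Job 1: wait = 0
  Job 2: wait = 3
  Job 3: wait = 18
  Job 4: wait = 32
Sum of waiting times = 53
Average waiting time = 53/4 = 13.25

13.25


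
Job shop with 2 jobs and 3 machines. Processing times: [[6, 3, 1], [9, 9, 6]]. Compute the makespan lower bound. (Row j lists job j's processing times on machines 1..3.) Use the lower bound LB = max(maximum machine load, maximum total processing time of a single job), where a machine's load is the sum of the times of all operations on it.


Machine loads:
  Machine 1: 6 + 9 = 15
  Machine 2: 3 + 9 = 12
  Machine 3: 1 + 6 = 7
Max machine load = 15
Job totals:
  Job 1: 10
  Job 2: 24
Max job total = 24
Lower bound = max(15, 24) = 24

24


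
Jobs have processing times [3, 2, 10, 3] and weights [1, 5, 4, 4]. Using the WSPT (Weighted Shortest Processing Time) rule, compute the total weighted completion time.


Compute p/w ratios and sort ascending (WSPT): [(2, 5), (3, 4), (10, 4), (3, 1)]
Compute weighted completion times:
  Job (p=2,w=5): C=2, w*C=5*2=10
  Job (p=3,w=4): C=5, w*C=4*5=20
  Job (p=10,w=4): C=15, w*C=4*15=60
  Job (p=3,w=1): C=18, w*C=1*18=18
Total weighted completion time = 108

108


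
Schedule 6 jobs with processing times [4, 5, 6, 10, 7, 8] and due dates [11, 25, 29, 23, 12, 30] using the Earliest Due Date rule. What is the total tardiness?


Sort by due date (EDD order): [(4, 11), (7, 12), (10, 23), (5, 25), (6, 29), (8, 30)]
Compute completion times and tardiness:
  Job 1: p=4, d=11, C=4, tardiness=max(0,4-11)=0
  Job 2: p=7, d=12, C=11, tardiness=max(0,11-12)=0
  Job 3: p=10, d=23, C=21, tardiness=max(0,21-23)=0
  Job 4: p=5, d=25, C=26, tardiness=max(0,26-25)=1
  Job 5: p=6, d=29, C=32, tardiness=max(0,32-29)=3
  Job 6: p=8, d=30, C=40, tardiness=max(0,40-30)=10
Total tardiness = 14

14


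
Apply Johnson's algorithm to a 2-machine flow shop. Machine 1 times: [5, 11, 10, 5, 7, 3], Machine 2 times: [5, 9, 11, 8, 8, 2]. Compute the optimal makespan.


Apply Johnson's rule:
  Group 1 (a <= b): [(1, 5, 5), (4, 5, 8), (5, 7, 8), (3, 10, 11)]
  Group 2 (a > b): [(2, 11, 9), (6, 3, 2)]
Optimal job order: [1, 4, 5, 3, 2, 6]
Schedule:
  Job 1: M1 done at 5, M2 done at 10
  Job 4: M1 done at 10, M2 done at 18
  Job 5: M1 done at 17, M2 done at 26
  Job 3: M1 done at 27, M2 done at 38
  Job 2: M1 done at 38, M2 done at 47
  Job 6: M1 done at 41, M2 done at 49
Makespan = 49

49


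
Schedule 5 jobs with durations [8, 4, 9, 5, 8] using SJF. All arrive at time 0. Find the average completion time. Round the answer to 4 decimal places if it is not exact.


SJF order (ascending): [4, 5, 8, 8, 9]
Completion times:
  Job 1: burst=4, C=4
  Job 2: burst=5, C=9
  Job 3: burst=8, C=17
  Job 4: burst=8, C=25
  Job 5: burst=9, C=34
Average completion = 89/5 = 17.8

17.8


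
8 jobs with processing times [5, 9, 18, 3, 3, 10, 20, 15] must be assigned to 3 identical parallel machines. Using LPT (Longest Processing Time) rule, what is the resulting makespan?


Sort jobs in decreasing order (LPT): [20, 18, 15, 10, 9, 5, 3, 3]
Assign each job to the least loaded machine:
  Machine 1: jobs [20, 5, 3], load = 28
  Machine 2: jobs [18, 9], load = 27
  Machine 3: jobs [15, 10, 3], load = 28
Makespan = max load = 28

28


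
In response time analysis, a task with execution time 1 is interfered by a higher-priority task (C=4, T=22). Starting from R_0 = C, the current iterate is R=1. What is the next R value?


R_next = C + ceil(R_prev / T_hp) * C_hp
ceil(1 / 22) = ceil(0.0455) = 1
Interference = 1 * 4 = 4
R_next = 1 + 4 = 5

5


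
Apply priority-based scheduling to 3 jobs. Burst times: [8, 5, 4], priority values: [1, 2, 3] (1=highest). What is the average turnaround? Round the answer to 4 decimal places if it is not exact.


Sort by priority (ascending = highest first):
Order: [(1, 8), (2, 5), (3, 4)]
Completion times:
  Priority 1, burst=8, C=8
  Priority 2, burst=5, C=13
  Priority 3, burst=4, C=17
Average turnaround = 38/3 = 12.6667

12.6667


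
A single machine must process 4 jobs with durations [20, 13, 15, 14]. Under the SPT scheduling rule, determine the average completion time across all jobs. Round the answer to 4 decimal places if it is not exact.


Sort jobs by processing time (SPT order): [13, 14, 15, 20]
Compute completion times sequentially:
  Job 1: processing = 13, completes at 13
  Job 2: processing = 14, completes at 27
  Job 3: processing = 15, completes at 42
  Job 4: processing = 20, completes at 62
Sum of completion times = 144
Average completion time = 144/4 = 36.0

36.0


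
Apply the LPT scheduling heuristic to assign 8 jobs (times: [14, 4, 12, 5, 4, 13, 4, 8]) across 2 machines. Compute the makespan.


Sort jobs in decreasing order (LPT): [14, 13, 12, 8, 5, 4, 4, 4]
Assign each job to the least loaded machine:
  Machine 1: jobs [14, 8, 5, 4], load = 31
  Machine 2: jobs [13, 12, 4, 4], load = 33
Makespan = max load = 33

33


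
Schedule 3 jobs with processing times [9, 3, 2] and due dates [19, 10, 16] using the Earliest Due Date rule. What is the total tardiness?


Sort by due date (EDD order): [(3, 10), (2, 16), (9, 19)]
Compute completion times and tardiness:
  Job 1: p=3, d=10, C=3, tardiness=max(0,3-10)=0
  Job 2: p=2, d=16, C=5, tardiness=max(0,5-16)=0
  Job 3: p=9, d=19, C=14, tardiness=max(0,14-19)=0
Total tardiness = 0

0


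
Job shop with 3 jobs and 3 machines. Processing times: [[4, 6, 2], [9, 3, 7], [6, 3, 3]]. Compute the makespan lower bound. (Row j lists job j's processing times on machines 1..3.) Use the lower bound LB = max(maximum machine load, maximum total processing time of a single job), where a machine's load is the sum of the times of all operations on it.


Machine loads:
  Machine 1: 4 + 9 + 6 = 19
  Machine 2: 6 + 3 + 3 = 12
  Machine 3: 2 + 7 + 3 = 12
Max machine load = 19
Job totals:
  Job 1: 12
  Job 2: 19
  Job 3: 12
Max job total = 19
Lower bound = max(19, 19) = 19

19


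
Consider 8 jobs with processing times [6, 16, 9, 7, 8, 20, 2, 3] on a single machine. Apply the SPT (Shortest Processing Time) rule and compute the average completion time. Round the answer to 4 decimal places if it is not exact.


Sort jobs by processing time (SPT order): [2, 3, 6, 7, 8, 9, 16, 20]
Compute completion times sequentially:
  Job 1: processing = 2, completes at 2
  Job 2: processing = 3, completes at 5
  Job 3: processing = 6, completes at 11
  Job 4: processing = 7, completes at 18
  Job 5: processing = 8, completes at 26
  Job 6: processing = 9, completes at 35
  Job 7: processing = 16, completes at 51
  Job 8: processing = 20, completes at 71
Sum of completion times = 219
Average completion time = 219/8 = 27.375

27.375


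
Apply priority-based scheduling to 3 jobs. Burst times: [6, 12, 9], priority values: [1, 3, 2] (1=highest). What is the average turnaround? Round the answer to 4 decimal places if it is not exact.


Sort by priority (ascending = highest first):
Order: [(1, 6), (2, 9), (3, 12)]
Completion times:
  Priority 1, burst=6, C=6
  Priority 2, burst=9, C=15
  Priority 3, burst=12, C=27
Average turnaround = 48/3 = 16.0

16.0


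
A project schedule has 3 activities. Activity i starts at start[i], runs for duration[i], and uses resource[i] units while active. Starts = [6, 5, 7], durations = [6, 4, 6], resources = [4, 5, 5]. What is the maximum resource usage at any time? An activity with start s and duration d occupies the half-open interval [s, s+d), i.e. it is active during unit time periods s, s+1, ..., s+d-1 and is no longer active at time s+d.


Each activity i is active on [start_i, start_i + duration_i).
Compute total resource usage per time slot:
  t=0: active resources = [], total = 0
  t=1: active resources = [], total = 0
  t=2: active resources = [], total = 0
  t=3: active resources = [], total = 0
  t=4: active resources = [], total = 0
  t=5: active resources = [5], total = 5
  t=6: active resources = [4, 5], total = 9
  t=7: active resources = [4, 5, 5], total = 14
  t=8: active resources = [4, 5, 5], total = 14
  t=9: active resources = [4, 5], total = 9
  t=10: active resources = [4, 5], total = 9
  t=11: active resources = [4, 5], total = 9
  t=12: active resources = [5], total = 5
Peak resource demand = 14

14


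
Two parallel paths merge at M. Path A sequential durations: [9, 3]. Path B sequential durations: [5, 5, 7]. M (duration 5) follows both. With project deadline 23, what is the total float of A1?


Forward pass: ES(A1) = sum of predecessors on chain A = 0
EF = ES + duration = 0 + 9 = 9
Backward pass: LF(M) = deadline = 23; LS(M) = 23 - 5 = 18
LF(A1) = LS(M) - sum(successors on chain A) = 18 - 3 = 15
LS = LF - duration = 15 - 9 = 6
Total float = LS - ES = 6 - 0 = 6

6


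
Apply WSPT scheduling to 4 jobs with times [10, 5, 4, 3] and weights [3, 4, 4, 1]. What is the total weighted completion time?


Compute p/w ratios and sort ascending (WSPT): [(4, 4), (5, 4), (3, 1), (10, 3)]
Compute weighted completion times:
  Job (p=4,w=4): C=4, w*C=4*4=16
  Job (p=5,w=4): C=9, w*C=4*9=36
  Job (p=3,w=1): C=12, w*C=1*12=12
  Job (p=10,w=3): C=22, w*C=3*22=66
Total weighted completion time = 130

130


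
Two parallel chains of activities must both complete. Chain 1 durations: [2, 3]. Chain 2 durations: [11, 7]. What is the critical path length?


Path A total = 2 + 3 = 5
Path B total = 11 + 7 = 18
Critical path = longest path = max(5, 18) = 18

18


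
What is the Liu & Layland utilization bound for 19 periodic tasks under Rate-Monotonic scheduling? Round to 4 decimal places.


Compute 2^(1/19) = 1.0371550444
Subtract 1: 1.0371550444 - 1 = 0.0371550444
Multiply by n: 19 * 0.0371550444 = 0.7059458436
Round to 4 dp: 0.7059

0.7059


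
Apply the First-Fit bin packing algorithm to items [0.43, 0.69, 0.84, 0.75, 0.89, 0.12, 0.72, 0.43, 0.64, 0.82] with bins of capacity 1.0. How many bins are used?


Place items sequentially using First-Fit:
  Item 0.43 -> new Bin 1
  Item 0.69 -> new Bin 2
  Item 0.84 -> new Bin 3
  Item 0.75 -> new Bin 4
  Item 0.89 -> new Bin 5
  Item 0.12 -> Bin 1 (now 0.55)
  Item 0.72 -> new Bin 6
  Item 0.43 -> Bin 1 (now 0.98)
  Item 0.64 -> new Bin 7
  Item 0.82 -> new Bin 8
Total bins used = 8

8


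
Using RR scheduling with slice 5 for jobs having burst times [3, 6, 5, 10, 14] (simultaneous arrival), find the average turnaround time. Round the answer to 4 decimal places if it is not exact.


Time quantum = 5
Execution trace:
  J1 runs 3 units, time = 3
  J2 runs 5 units, time = 8
  J3 runs 5 units, time = 13
  J4 runs 5 units, time = 18
  J5 runs 5 units, time = 23
  J2 runs 1 units, time = 24
  J4 runs 5 units, time = 29
  J5 runs 5 units, time = 34
  J5 runs 4 units, time = 38
Finish times: [3, 24, 13, 29, 38]
Average turnaround = 107/5 = 21.4

21.4


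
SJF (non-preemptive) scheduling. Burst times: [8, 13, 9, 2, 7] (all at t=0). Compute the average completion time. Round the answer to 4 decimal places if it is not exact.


SJF order (ascending): [2, 7, 8, 9, 13]
Completion times:
  Job 1: burst=2, C=2
  Job 2: burst=7, C=9
  Job 3: burst=8, C=17
  Job 4: burst=9, C=26
  Job 5: burst=13, C=39
Average completion = 93/5 = 18.6

18.6


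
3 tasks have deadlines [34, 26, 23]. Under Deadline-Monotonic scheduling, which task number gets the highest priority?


Sort tasks by relative deadline (ascending):
  Task 3: deadline = 23
  Task 2: deadline = 26
  Task 1: deadline = 34
Priority order (highest first): [3, 2, 1]
Highest priority task = 3

3


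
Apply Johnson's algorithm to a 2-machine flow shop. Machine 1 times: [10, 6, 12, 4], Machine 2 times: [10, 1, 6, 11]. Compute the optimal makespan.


Apply Johnson's rule:
  Group 1 (a <= b): [(4, 4, 11), (1, 10, 10)]
  Group 2 (a > b): [(3, 12, 6), (2, 6, 1)]
Optimal job order: [4, 1, 3, 2]
Schedule:
  Job 4: M1 done at 4, M2 done at 15
  Job 1: M1 done at 14, M2 done at 25
  Job 3: M1 done at 26, M2 done at 32
  Job 2: M1 done at 32, M2 done at 33
Makespan = 33

33


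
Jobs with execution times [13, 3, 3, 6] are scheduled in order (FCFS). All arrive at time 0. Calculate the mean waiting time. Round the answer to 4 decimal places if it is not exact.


FCFS order (as given): [13, 3, 3, 6]
Waiting times:
  Job 1: wait = 0
  Job 2: wait = 13
  Job 3: wait = 16
  Job 4: wait = 19
Sum of waiting times = 48
Average waiting time = 48/4 = 12.0

12.0


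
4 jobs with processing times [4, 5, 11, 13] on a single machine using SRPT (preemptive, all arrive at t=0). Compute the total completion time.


Since all jobs arrive at t=0, SRPT equals SPT ordering.
SPT order: [4, 5, 11, 13]
Completion times:
  Job 1: p=4, C=4
  Job 2: p=5, C=9
  Job 3: p=11, C=20
  Job 4: p=13, C=33
Total completion time = 4 + 9 + 20 + 33 = 66

66


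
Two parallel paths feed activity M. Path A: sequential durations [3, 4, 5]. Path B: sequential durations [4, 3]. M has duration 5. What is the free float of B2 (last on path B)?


ES(B2) = sum of predecessors on chain B = 4
EF(B2) = ES + duration = 4 + 3 = 7
Successor of B2 is M. ES(M) = max(sum(A), sum(B)) = max(12, 7) = 12
Free float = ES(successor) - EF(current) = 12 - 7 = 5

5


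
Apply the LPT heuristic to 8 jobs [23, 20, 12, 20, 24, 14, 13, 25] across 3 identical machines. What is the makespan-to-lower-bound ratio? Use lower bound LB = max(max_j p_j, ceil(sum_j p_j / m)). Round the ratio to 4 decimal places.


LPT order: [25, 24, 23, 20, 20, 14, 13, 12]
Machine loads after assignment: [52, 44, 55]
LPT makespan = 55
Lower bound = max(max_job, ceil(total/3)) = max(25, 51) = 51
Ratio = 55 / 51 = 1.0784

1.0784


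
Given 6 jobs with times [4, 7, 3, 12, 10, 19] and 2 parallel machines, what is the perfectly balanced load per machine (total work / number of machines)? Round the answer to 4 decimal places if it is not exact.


Total processing time = 4 + 7 + 3 + 12 + 10 + 19 = 55
Number of machines = 2
Ideal balanced load = 55 / 2 = 27.5

27.5


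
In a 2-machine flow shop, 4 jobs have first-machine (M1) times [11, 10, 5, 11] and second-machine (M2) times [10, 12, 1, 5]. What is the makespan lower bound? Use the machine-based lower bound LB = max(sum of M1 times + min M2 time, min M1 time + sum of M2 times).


LB1 = sum(M1 times) + min(M2 times) = 37 + 1 = 38
LB2 = min(M1 times) + sum(M2 times) = 5 + 28 = 33
Lower bound = max(LB1, LB2) = max(38, 33) = 38

38


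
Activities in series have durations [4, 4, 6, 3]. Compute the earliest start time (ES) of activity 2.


Activity 2 starts after activities 1 through 1 complete.
Predecessor durations: [4]
ES = 4 = 4

4


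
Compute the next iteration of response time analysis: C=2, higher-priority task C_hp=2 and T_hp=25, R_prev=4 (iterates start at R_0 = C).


R_next = C + ceil(R_prev / T_hp) * C_hp
ceil(4 / 25) = ceil(0.16) = 1
Interference = 1 * 2 = 2
R_next = 2 + 2 = 4
R_next = R_prev, so the iteration has converged (response time = 4).

4


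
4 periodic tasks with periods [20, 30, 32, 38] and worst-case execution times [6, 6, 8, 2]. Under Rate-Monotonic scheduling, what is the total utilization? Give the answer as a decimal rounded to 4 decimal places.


Compute individual utilizations (exact fractions):
  Task 1: C/T = 6/20 = 3/10 (approx. 0.3)
  Task 2: C/T = 6/30 = 1/5 (approx. 0.2)
  Task 3: C/T = 8/32 = 1/4 (approx. 0.25)
  Task 4: C/T = 2/38 = 1/19 (approx. 0.0526)
Total utilization U = 3/10 + 1/5 + 1/4 + 1/19 = 61/76
Rounded to 4 decimal places: U = 0.8026
RM (Liu & Layland) bound for 4 tasks = 0.756828; compare with U = 61/76 (approx. 0.802632)
bound < U <= 1, so the RM sufficient condition is not met (inconclusive; an exact test such as response-time analysis is needed).

0.8026


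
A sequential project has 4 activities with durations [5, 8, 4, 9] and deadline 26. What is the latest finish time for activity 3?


LF(activity 3) = deadline - sum of successor durations
Successors: activities 4 through 4 with durations [9]
Sum of successor durations = 9
LF = 26 - 9 = 17

17


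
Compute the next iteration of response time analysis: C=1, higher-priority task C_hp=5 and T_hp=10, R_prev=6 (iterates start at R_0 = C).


R_next = C + ceil(R_prev / T_hp) * C_hp
ceil(6 / 10) = ceil(0.6) = 1
Interference = 1 * 5 = 5
R_next = 1 + 5 = 6
R_next = R_prev, so the iteration has converged (response time = 6).

6


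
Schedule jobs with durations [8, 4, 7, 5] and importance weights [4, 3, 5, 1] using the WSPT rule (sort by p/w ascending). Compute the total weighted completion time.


Compute p/w ratios and sort ascending (WSPT): [(4, 3), (7, 5), (8, 4), (5, 1)]
Compute weighted completion times:
  Job (p=4,w=3): C=4, w*C=3*4=12
  Job (p=7,w=5): C=11, w*C=5*11=55
  Job (p=8,w=4): C=19, w*C=4*19=76
  Job (p=5,w=1): C=24, w*C=1*24=24
Total weighted completion time = 167

167


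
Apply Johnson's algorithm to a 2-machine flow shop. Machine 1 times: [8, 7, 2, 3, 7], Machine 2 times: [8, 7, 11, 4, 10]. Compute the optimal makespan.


Apply Johnson's rule:
  Group 1 (a <= b): [(3, 2, 11), (4, 3, 4), (2, 7, 7), (5, 7, 10), (1, 8, 8)]
  Group 2 (a > b): []
Optimal job order: [3, 4, 2, 5, 1]
Schedule:
  Job 3: M1 done at 2, M2 done at 13
  Job 4: M1 done at 5, M2 done at 17
  Job 2: M1 done at 12, M2 done at 24
  Job 5: M1 done at 19, M2 done at 34
  Job 1: M1 done at 27, M2 done at 42
Makespan = 42

42


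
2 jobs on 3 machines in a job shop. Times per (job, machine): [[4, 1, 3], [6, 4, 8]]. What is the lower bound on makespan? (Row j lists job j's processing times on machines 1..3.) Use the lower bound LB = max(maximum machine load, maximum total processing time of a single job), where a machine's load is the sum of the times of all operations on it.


Machine loads:
  Machine 1: 4 + 6 = 10
  Machine 2: 1 + 4 = 5
  Machine 3: 3 + 8 = 11
Max machine load = 11
Job totals:
  Job 1: 8
  Job 2: 18
Max job total = 18
Lower bound = max(11, 18) = 18

18


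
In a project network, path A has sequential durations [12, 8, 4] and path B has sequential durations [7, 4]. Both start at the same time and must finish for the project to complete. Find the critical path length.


Path A total = 12 + 8 + 4 = 24
Path B total = 7 + 4 = 11
Critical path = longest path = max(24, 11) = 24

24


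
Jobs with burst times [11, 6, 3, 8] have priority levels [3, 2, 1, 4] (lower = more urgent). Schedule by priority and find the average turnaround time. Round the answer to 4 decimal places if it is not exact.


Sort by priority (ascending = highest first):
Order: [(1, 3), (2, 6), (3, 11), (4, 8)]
Completion times:
  Priority 1, burst=3, C=3
  Priority 2, burst=6, C=9
  Priority 3, burst=11, C=20
  Priority 4, burst=8, C=28
Average turnaround = 60/4 = 15.0

15.0


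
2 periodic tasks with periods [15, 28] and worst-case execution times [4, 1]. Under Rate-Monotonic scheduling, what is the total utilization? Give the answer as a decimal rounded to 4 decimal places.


Compute individual utilizations (exact fractions):
  Task 1: C/T = 4/15 (approx. 0.2667)
  Task 2: C/T = 1/28 (approx. 0.0357)
Total utilization U = 4/15 + 1/28 = 127/420
Rounded to 4 decimal places: U = 0.3024
RM (Liu & Layland) bound for 2 tasks = 0.828427; compare with U = 127/420 (approx. 0.302381)
U <= bound, so schedulable by RM sufficient condition.

0.3024


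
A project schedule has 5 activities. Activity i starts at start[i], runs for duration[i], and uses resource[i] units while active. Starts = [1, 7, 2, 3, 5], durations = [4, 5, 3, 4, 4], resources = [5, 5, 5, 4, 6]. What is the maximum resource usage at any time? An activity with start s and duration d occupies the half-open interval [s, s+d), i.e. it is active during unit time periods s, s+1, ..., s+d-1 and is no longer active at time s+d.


Each activity i is active on [start_i, start_i + duration_i).
Compute total resource usage per time slot:
  t=0: active resources = [], total = 0
  t=1: active resources = [5], total = 5
  t=2: active resources = [5, 5], total = 10
  t=3: active resources = [5, 5, 4], total = 14
  t=4: active resources = [5, 5, 4], total = 14
  t=5: active resources = [4, 6], total = 10
  t=6: active resources = [4, 6], total = 10
  t=7: active resources = [5, 6], total = 11
  t=8: active resources = [5, 6], total = 11
  t=9: active resources = [5], total = 5
  t=10: active resources = [5], total = 5
  t=11: active resources = [5], total = 5
Peak resource demand = 14

14


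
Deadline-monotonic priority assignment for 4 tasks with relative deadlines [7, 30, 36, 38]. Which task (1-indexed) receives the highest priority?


Sort tasks by relative deadline (ascending):
  Task 1: deadline = 7
  Task 2: deadline = 30
  Task 3: deadline = 36
  Task 4: deadline = 38
Priority order (highest first): [1, 2, 3, 4]
Highest priority task = 1

1


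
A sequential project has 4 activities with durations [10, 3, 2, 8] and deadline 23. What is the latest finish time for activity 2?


LF(activity 2) = deadline - sum of successor durations
Successors: activities 3 through 4 with durations [2, 8]
Sum of successor durations = 10
LF = 23 - 10 = 13

13


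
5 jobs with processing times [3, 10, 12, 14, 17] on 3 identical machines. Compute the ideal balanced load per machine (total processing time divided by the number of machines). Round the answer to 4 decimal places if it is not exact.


Total processing time = 3 + 10 + 12 + 14 + 17 = 56
Number of machines = 3
Ideal balanced load = 56 / 3 = 18.6667

18.6667


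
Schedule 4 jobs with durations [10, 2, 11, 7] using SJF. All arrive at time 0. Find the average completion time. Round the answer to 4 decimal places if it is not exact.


SJF order (ascending): [2, 7, 10, 11]
Completion times:
  Job 1: burst=2, C=2
  Job 2: burst=7, C=9
  Job 3: burst=10, C=19
  Job 4: burst=11, C=30
Average completion = 60/4 = 15.0

15.0


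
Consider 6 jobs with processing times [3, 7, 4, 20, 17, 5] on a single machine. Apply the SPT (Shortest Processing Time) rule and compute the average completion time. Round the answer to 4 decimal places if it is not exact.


Sort jobs by processing time (SPT order): [3, 4, 5, 7, 17, 20]
Compute completion times sequentially:
  Job 1: processing = 3, completes at 3
  Job 2: processing = 4, completes at 7
  Job 3: processing = 5, completes at 12
  Job 4: processing = 7, completes at 19
  Job 5: processing = 17, completes at 36
  Job 6: processing = 20, completes at 56
Sum of completion times = 133
Average completion time = 133/6 = 22.1667

22.1667


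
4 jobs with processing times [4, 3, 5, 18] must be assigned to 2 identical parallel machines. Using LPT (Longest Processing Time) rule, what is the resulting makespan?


Sort jobs in decreasing order (LPT): [18, 5, 4, 3]
Assign each job to the least loaded machine:
  Machine 1: jobs [18], load = 18
  Machine 2: jobs [5, 4, 3], load = 12
Makespan = max load = 18

18


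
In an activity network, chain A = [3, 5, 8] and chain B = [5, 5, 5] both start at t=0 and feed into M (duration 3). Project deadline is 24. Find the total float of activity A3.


Forward pass: ES(A3) = sum of predecessors on chain A = 8
EF = ES + duration = 8 + 8 = 16
Backward pass: LF(M) = deadline = 24; LS(M) = 24 - 3 = 21
LF(A3) = LS(M) - sum(successors on chain A) = 21 - 0 = 21
LS = LF - duration = 21 - 8 = 13
Total float = LS - ES = 13 - 8 = 5

5


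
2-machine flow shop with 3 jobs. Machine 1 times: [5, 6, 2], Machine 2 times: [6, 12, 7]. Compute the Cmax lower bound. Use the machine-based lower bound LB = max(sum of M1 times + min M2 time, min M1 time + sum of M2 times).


LB1 = sum(M1 times) + min(M2 times) = 13 + 6 = 19
LB2 = min(M1 times) + sum(M2 times) = 2 + 25 = 27
Lower bound = max(LB1, LB2) = max(19, 27) = 27

27


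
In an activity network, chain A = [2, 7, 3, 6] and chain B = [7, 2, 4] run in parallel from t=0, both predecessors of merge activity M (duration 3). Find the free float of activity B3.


ES(B3) = sum of predecessors on chain B = 9
EF(B3) = ES + duration = 9 + 4 = 13
Successor of B3 is M. ES(M) = max(sum(A), sum(B)) = max(18, 13) = 18
Free float = ES(successor) - EF(current) = 18 - 13 = 5

5


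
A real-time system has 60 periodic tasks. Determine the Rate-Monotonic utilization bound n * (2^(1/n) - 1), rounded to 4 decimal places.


Compute 2^(1/60) = 1.0116194403
Subtract 1: 1.0116194403 - 1 = 0.0116194403
Multiply by n: 60 * 0.0116194403 = 0.6971664180
Round to 4 dp: 0.6972

0.6972


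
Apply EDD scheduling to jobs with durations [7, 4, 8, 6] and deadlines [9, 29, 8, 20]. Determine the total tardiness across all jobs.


Sort by due date (EDD order): [(8, 8), (7, 9), (6, 20), (4, 29)]
Compute completion times and tardiness:
  Job 1: p=8, d=8, C=8, tardiness=max(0,8-8)=0
  Job 2: p=7, d=9, C=15, tardiness=max(0,15-9)=6
  Job 3: p=6, d=20, C=21, tardiness=max(0,21-20)=1
  Job 4: p=4, d=29, C=25, tardiness=max(0,25-29)=0
Total tardiness = 7

7


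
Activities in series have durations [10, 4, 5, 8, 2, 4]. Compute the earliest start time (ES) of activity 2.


Activity 2 starts after activities 1 through 1 complete.
Predecessor durations: [10]
ES = 10 = 10

10


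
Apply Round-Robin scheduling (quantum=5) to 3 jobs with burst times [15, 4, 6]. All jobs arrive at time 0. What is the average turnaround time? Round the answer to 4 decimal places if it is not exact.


Time quantum = 5
Execution trace:
  J1 runs 5 units, time = 5
  J2 runs 4 units, time = 9
  J3 runs 5 units, time = 14
  J1 runs 5 units, time = 19
  J3 runs 1 units, time = 20
  J1 runs 5 units, time = 25
Finish times: [25, 9, 20]
Average turnaround = 54/3 = 18.0

18.0


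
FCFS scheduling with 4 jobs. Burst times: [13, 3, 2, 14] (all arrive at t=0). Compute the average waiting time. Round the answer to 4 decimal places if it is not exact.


FCFS order (as given): [13, 3, 2, 14]
Waiting times:
  Job 1: wait = 0
  Job 2: wait = 13
  Job 3: wait = 16
  Job 4: wait = 18
Sum of waiting times = 47
Average waiting time = 47/4 = 11.75

11.75


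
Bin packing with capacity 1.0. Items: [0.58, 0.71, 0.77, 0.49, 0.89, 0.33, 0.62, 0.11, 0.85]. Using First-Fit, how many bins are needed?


Place items sequentially using First-Fit:
  Item 0.58 -> new Bin 1
  Item 0.71 -> new Bin 2
  Item 0.77 -> new Bin 3
  Item 0.49 -> new Bin 4
  Item 0.89 -> new Bin 5
  Item 0.33 -> Bin 1 (now 0.91)
  Item 0.62 -> new Bin 6
  Item 0.11 -> Bin 2 (now 0.82)
  Item 0.85 -> new Bin 7
Total bins used = 7

7


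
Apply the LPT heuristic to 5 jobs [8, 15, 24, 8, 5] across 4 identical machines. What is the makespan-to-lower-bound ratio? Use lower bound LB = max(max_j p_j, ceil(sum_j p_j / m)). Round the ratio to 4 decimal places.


LPT order: [24, 15, 8, 8, 5]
Machine loads after assignment: [24, 15, 13, 8]
LPT makespan = 24
Lower bound = max(max_job, ceil(total/4)) = max(24, 15) = 24
Ratio = 24 / 24 = 1.0

1.0


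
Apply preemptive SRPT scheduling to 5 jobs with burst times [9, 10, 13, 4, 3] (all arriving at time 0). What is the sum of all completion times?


Since all jobs arrive at t=0, SRPT equals SPT ordering.
SPT order: [3, 4, 9, 10, 13]
Completion times:
  Job 1: p=3, C=3
  Job 2: p=4, C=7
  Job 3: p=9, C=16
  Job 4: p=10, C=26
  Job 5: p=13, C=39
Total completion time = 3 + 7 + 16 + 26 + 39 = 91

91


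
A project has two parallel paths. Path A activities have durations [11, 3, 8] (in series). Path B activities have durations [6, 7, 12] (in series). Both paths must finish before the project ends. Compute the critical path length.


Path A total = 11 + 3 + 8 = 22
Path B total = 6 + 7 + 12 = 25
Critical path = longest path = max(22, 25) = 25

25


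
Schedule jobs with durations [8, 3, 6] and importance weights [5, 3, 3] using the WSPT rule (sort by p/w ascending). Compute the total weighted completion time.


Compute p/w ratios and sort ascending (WSPT): [(3, 3), (8, 5), (6, 3)]
Compute weighted completion times:
  Job (p=3,w=3): C=3, w*C=3*3=9
  Job (p=8,w=5): C=11, w*C=5*11=55
  Job (p=6,w=3): C=17, w*C=3*17=51
Total weighted completion time = 115

115


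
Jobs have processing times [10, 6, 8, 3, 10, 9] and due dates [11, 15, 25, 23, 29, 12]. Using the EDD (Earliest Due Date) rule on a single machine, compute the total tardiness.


Sort by due date (EDD order): [(10, 11), (9, 12), (6, 15), (3, 23), (8, 25), (10, 29)]
Compute completion times and tardiness:
  Job 1: p=10, d=11, C=10, tardiness=max(0,10-11)=0
  Job 2: p=9, d=12, C=19, tardiness=max(0,19-12)=7
  Job 3: p=6, d=15, C=25, tardiness=max(0,25-15)=10
  Job 4: p=3, d=23, C=28, tardiness=max(0,28-23)=5
  Job 5: p=8, d=25, C=36, tardiness=max(0,36-25)=11
  Job 6: p=10, d=29, C=46, tardiness=max(0,46-29)=17
Total tardiness = 50

50


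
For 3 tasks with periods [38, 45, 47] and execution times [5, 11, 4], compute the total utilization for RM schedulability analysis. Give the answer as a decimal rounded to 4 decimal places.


Compute individual utilizations (exact fractions):
  Task 1: C/T = 5/38 (approx. 0.1316)
  Task 2: C/T = 11/45 (approx. 0.2444)
  Task 3: C/T = 4/47 (approx. 0.0851)
Total utilization U = 5/38 + 11/45 + 4/47 = 37061/80370
Rounded to 4 decimal places: U = 0.4611
RM (Liu & Layland) bound for 3 tasks = 0.779763; compare with U = 37061/80370 (approx. 0.461130)
U <= bound, so schedulable by RM sufficient condition.

0.4611


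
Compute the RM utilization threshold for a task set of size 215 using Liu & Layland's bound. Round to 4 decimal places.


Compute 2^(1/215) = 1.0032291429
Subtract 1: 1.0032291429 - 1 = 0.0032291429
Multiply by n: 215 * 0.0032291429 = 0.6942657235
Round to 4 dp: 0.6943

0.6943


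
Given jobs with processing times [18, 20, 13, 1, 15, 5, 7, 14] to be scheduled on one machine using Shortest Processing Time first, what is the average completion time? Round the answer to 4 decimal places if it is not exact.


Sort jobs by processing time (SPT order): [1, 5, 7, 13, 14, 15, 18, 20]
Compute completion times sequentially:
  Job 1: processing = 1, completes at 1
  Job 2: processing = 5, completes at 6
  Job 3: processing = 7, completes at 13
  Job 4: processing = 13, completes at 26
  Job 5: processing = 14, completes at 40
  Job 6: processing = 15, completes at 55
  Job 7: processing = 18, completes at 73
  Job 8: processing = 20, completes at 93
Sum of completion times = 307
Average completion time = 307/8 = 38.375

38.375


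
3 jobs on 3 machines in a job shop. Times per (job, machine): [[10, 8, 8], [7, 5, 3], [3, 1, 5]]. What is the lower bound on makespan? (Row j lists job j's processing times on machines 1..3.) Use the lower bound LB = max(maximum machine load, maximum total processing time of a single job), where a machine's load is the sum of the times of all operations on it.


Machine loads:
  Machine 1: 10 + 7 + 3 = 20
  Machine 2: 8 + 5 + 1 = 14
  Machine 3: 8 + 3 + 5 = 16
Max machine load = 20
Job totals:
  Job 1: 26
  Job 2: 15
  Job 3: 9
Max job total = 26
Lower bound = max(20, 26) = 26

26


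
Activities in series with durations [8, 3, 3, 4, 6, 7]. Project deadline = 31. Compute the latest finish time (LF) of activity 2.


LF(activity 2) = deadline - sum of successor durations
Successors: activities 3 through 6 with durations [3, 4, 6, 7]
Sum of successor durations = 20
LF = 31 - 20 = 11

11


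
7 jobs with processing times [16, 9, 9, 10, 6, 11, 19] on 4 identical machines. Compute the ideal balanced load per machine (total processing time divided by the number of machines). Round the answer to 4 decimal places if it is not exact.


Total processing time = 16 + 9 + 9 + 10 + 6 + 11 + 19 = 80
Number of machines = 4
Ideal balanced load = 80 / 4 = 20.0

20.0


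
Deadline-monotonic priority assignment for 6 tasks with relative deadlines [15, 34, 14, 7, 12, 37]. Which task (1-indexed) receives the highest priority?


Sort tasks by relative deadline (ascending):
  Task 4: deadline = 7
  Task 5: deadline = 12
  Task 3: deadline = 14
  Task 1: deadline = 15
  Task 2: deadline = 34
  Task 6: deadline = 37
Priority order (highest first): [4, 5, 3, 1, 2, 6]
Highest priority task = 4

4


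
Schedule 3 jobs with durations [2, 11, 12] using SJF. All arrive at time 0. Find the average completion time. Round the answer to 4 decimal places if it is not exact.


SJF order (ascending): [2, 11, 12]
Completion times:
  Job 1: burst=2, C=2
  Job 2: burst=11, C=13
  Job 3: burst=12, C=25
Average completion = 40/3 = 13.3333

13.3333


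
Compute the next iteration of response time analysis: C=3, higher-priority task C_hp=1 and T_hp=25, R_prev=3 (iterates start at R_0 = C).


R_next = C + ceil(R_prev / T_hp) * C_hp
ceil(3 / 25) = ceil(0.12) = 1
Interference = 1 * 1 = 1
R_next = 3 + 1 = 4

4


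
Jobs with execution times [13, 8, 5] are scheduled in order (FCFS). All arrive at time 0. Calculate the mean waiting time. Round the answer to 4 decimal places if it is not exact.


FCFS order (as given): [13, 8, 5]
Waiting times:
  Job 1: wait = 0
  Job 2: wait = 13
  Job 3: wait = 21
Sum of waiting times = 34
Average waiting time = 34/3 = 11.3333

11.3333


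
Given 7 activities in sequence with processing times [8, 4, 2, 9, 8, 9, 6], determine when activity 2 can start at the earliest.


Activity 2 starts after activities 1 through 1 complete.
Predecessor durations: [8]
ES = 8 = 8

8


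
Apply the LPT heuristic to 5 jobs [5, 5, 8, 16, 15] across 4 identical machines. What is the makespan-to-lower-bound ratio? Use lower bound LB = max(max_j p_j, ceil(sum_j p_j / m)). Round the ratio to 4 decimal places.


LPT order: [16, 15, 8, 5, 5]
Machine loads after assignment: [16, 15, 8, 10]
LPT makespan = 16
Lower bound = max(max_job, ceil(total/4)) = max(16, 13) = 16
Ratio = 16 / 16 = 1.0

1.0


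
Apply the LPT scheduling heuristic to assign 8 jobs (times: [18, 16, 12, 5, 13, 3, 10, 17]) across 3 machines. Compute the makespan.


Sort jobs in decreasing order (LPT): [18, 17, 16, 13, 12, 10, 5, 3]
Assign each job to the least loaded machine:
  Machine 1: jobs [18, 10, 5], load = 33
  Machine 2: jobs [17, 12, 3], load = 32
  Machine 3: jobs [16, 13], load = 29
Makespan = max load = 33

33


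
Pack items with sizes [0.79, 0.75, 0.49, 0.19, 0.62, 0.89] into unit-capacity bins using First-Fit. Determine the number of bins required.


Place items sequentially using First-Fit:
  Item 0.79 -> new Bin 1
  Item 0.75 -> new Bin 2
  Item 0.49 -> new Bin 3
  Item 0.19 -> Bin 1 (now 0.98)
  Item 0.62 -> new Bin 4
  Item 0.89 -> new Bin 5
Total bins used = 5

5


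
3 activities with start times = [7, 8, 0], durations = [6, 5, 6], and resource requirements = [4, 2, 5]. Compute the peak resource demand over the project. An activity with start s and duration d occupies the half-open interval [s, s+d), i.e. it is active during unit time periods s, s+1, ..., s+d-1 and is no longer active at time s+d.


Each activity i is active on [start_i, start_i + duration_i).
Compute total resource usage per time slot:
  t=0: active resources = [5], total = 5
  t=1: active resources = [5], total = 5
  t=2: active resources = [5], total = 5
  t=3: active resources = [5], total = 5
  t=4: active resources = [5], total = 5
  t=5: active resources = [5], total = 5
  t=6: active resources = [], total = 0
  t=7: active resources = [4], total = 4
  t=8: active resources = [4, 2], total = 6
  t=9: active resources = [4, 2], total = 6
  t=10: active resources = [4, 2], total = 6
  t=11: active resources = [4, 2], total = 6
  t=12: active resources = [4, 2], total = 6
Peak resource demand = 6

6
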